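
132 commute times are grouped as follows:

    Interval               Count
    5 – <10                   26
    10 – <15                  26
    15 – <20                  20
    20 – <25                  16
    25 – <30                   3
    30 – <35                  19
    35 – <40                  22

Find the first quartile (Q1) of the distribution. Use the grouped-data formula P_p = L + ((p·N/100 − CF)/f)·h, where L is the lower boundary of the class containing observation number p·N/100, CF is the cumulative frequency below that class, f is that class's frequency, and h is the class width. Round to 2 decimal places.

11.35

N = 132; target position k = 25/100 · 132 = 33.
Cumulative frequencies: 26, 52, 72, 88, 91, 110, 132.
Observation 33 falls in the class 10 – <15.
L = 10, CF = 26, f = 26, h = 5.
P25 = 10 + ((33 − 26)/26)·5 = 10 + 1.34615 = 11.3462.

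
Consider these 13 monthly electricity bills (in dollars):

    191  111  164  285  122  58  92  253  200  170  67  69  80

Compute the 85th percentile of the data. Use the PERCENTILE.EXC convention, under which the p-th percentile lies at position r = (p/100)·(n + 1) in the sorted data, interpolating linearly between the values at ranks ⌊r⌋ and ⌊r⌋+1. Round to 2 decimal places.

247.70

Sorted: 58, 67, 69, 80, 92, 111, 122, 164, 170, 191, 200, 253, 285.
n = 13.
r = (85/100)·(13 + 1) = 11.9.
Rank 11 is 200 and rank 12 is 253.
Interpolate: 200 + 0.9·(253 − 200) = 200 + 0.9·53 = 247.7.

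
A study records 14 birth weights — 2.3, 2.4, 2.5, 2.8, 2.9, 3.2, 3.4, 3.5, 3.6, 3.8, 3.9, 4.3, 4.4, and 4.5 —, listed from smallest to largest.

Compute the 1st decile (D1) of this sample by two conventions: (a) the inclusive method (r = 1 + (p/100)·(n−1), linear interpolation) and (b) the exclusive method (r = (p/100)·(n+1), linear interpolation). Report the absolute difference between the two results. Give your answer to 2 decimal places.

n = 14.
(a) r = 2.3; between ranks 2 (2.4) and 3 (2.5): 2.43.
(b) r = 1.5; between ranks 1 (2.3) and 2 (2.4): 2.35.
|2.43 − 2.35| = 0.08.

0.08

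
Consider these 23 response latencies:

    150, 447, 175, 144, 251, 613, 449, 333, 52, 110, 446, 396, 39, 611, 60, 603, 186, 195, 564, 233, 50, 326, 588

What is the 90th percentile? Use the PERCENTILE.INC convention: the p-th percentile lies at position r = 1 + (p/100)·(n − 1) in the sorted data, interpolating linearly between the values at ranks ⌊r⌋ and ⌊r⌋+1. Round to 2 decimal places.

Sorted: 39, 50, 52, 60, 110, 144, 150, 175, 186, 195, 233, 251, 326, 333, 396, 446, 447, 449, 564, 588, 603, 611, 613.
n = 23.
r = 1 + (90/100)·(23 − 1) = 1 + 19.8 = 20.8.
Rank 20 is 588 and rank 21 is 603.
Interpolate: 588 + 0.8·(603 − 588) = 588 + 0.8·15 = 600.

600.00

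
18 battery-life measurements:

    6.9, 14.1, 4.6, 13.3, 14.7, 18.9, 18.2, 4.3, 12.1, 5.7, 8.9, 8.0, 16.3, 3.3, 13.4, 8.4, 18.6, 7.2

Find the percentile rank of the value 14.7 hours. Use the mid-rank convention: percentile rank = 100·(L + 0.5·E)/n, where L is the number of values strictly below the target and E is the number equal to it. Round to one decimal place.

75.0

Sorted: 3.3, 4.3, 4.6, 5.7, 6.9, 7.2, 8.0, 8.4, 8.9, 12.1, 13.3, 13.4, 14.1, 14.7, 16.3, 18.2, 18.6, 18.9.
Count below 14.7: L = 13; count equal: E = 1; n = 18.
Percentile rank = 100·(13 + 0.5·1)/18 = 100·13.5/18 = 75.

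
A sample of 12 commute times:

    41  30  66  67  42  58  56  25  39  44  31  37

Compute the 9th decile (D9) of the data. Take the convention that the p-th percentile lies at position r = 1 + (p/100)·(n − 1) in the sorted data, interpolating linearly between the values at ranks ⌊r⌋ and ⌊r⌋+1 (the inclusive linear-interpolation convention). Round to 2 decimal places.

65.20

Sorted: 25, 30, 31, 37, 39, 41, 42, 44, 56, 58, 66, 67.
n = 12.
r = 1 + (90/100)·(12 − 1) = 1 + 9.9 = 10.9.
Rank 10 is 58 and rank 11 is 66.
Interpolate: 58 + 0.9·(66 − 58) = 58 + 0.9·8 = 65.2.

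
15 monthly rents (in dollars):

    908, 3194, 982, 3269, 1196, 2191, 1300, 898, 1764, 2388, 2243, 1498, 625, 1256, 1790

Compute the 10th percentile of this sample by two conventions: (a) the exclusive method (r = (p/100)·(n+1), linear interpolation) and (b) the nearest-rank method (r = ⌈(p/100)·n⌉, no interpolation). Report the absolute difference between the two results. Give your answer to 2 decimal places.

Sorted: 625, 898, 908, 982, 1196, 1256, 1300, 1498, 1764, 1790, 2191, 2243, 2388, 3194, 3269.
n = 15.
(a) r = 1.6; between ranks 1 (625) and 2 (898): 788.8.
(b) the nearest-rank method: rank 2 → 898.
|788.8 − 898| = 109.2.

109.20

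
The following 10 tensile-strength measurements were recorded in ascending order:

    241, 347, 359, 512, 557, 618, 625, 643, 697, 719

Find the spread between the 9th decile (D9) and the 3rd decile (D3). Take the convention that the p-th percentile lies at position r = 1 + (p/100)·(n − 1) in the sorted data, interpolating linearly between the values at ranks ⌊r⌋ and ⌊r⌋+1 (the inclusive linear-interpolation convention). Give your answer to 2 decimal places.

233.10

n = 10.
P30: r = 3.7; ranks 3–4 are 359, 512; interpolating gives 466.1.
P90: r = 9.1; ranks 9–10 are 697, 719; interpolating gives 699.2.
Difference: 699.2 − 466.1 = 233.1.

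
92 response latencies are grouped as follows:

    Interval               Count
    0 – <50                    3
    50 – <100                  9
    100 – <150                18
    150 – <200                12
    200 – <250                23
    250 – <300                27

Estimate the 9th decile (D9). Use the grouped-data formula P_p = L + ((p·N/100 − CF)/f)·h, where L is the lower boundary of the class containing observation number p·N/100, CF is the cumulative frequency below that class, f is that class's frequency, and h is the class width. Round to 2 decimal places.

N = 92; target position k = 90/100 · 92 = 82.8.
Cumulative frequencies: 3, 12, 30, 42, 65, 92.
Observation 82.8 falls in the class 250 – <300.
L = 250, CF = 65, f = 27, h = 50.
P90 = 250 + ((82.8 − 65)/27)·50 = 250 + 32.963 = 282.963.

282.96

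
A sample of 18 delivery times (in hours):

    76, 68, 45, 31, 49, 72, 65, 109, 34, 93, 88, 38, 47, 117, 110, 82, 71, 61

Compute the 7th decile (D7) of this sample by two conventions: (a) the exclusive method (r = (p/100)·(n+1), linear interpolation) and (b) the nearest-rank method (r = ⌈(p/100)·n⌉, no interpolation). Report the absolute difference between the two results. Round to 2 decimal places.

1.80

Sorted: 31, 34, 38, 45, 47, 49, 61, 65, 68, 71, 72, 76, 82, 88, 93, 109, 110, 117.
n = 18.
(a) r = 13.3; between ranks 13 (82) and 14 (88): 83.8.
(b) the nearest-rank method: rank 13 → 82.
|83.8 − 82| = 1.8.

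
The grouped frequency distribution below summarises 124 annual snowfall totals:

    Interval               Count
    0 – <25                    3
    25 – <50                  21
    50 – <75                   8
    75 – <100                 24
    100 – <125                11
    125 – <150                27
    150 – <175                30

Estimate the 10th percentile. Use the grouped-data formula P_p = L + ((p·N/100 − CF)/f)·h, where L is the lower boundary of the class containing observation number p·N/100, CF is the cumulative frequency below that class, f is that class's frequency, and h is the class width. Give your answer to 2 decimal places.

N = 124; target position k = 10/100 · 124 = 12.4.
Cumulative frequencies: 3, 24, 32, 56, 67, 94, 124.
Observation 12.4 falls in the class 25 – <50.
L = 25, CF = 3, f = 21, h = 25.
P10 = 25 + ((12.4 − 3)/21)·25 = 25 + 11.1905 = 36.1905.

36.19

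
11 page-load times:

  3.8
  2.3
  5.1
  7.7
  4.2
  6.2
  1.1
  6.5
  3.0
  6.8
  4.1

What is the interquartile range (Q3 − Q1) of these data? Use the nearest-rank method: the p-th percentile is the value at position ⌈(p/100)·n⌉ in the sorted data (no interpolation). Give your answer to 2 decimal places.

3.50

Sorted: 1.1, 2.3, 3.0, 3.8, 4.1, 4.2, 5.1, 6.2, 6.5, 6.8, 7.7.
n = 11.
P25: rank ⌈25/100·11⌉ = 3 → 3.
P75: rank ⌈75/100·11⌉ = 9 → 6.5.
Difference: 6.5 − 3 = 3.5.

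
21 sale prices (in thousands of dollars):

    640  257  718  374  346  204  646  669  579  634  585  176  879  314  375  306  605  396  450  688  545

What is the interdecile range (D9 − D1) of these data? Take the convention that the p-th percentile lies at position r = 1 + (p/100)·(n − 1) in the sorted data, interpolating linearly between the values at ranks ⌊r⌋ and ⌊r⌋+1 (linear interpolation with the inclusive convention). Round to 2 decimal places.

Sorted: 176, 204, 257, 306, 314, 346, 374, 375, 396, 450, 545, 579, 585, 605, 634, 640, 646, 669, 688, 718, 879.
n = 21.
P10: r = 3 (integer) → 257.
P90: r = 19 (integer) → 688.
Difference: 688 − 257 = 431.

431.00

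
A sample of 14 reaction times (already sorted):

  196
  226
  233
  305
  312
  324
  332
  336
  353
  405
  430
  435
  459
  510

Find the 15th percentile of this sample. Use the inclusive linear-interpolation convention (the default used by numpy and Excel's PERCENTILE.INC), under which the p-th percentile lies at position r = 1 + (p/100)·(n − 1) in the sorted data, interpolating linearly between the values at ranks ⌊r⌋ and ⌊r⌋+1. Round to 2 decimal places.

n = 14.
r = 1 + (15/100)·(14 − 1) = 1 + 1.95 = 2.95.
Rank 2 is 226 and rank 3 is 233.
Interpolate: 226 + 0.95·(233 − 226) = 226 + 0.95·7 = 232.65.

232.65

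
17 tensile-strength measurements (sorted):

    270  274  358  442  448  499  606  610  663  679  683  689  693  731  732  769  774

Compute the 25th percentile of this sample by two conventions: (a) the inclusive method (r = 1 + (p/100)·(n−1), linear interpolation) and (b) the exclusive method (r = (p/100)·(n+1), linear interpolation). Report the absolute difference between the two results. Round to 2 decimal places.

n = 17.
(a) r = 5 → value at rank 5 = 448.
(b) r = 4.5; between ranks 4 (442) and 5 (448): 445.
|448 − 445| = 3.

3.00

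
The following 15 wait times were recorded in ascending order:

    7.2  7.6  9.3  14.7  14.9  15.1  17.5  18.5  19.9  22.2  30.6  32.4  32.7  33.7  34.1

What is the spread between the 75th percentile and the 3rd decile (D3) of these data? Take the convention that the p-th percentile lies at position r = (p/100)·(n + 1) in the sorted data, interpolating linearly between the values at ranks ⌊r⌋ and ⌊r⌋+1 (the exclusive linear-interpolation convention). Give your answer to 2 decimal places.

17.54

n = 15.
P30: r = 4.8; ranks 4–5 are 14.7, 14.9; interpolating gives 14.86.
P75: r = 12 (integer) → 32.4.
Difference: 32.4 − 14.86 = 17.54.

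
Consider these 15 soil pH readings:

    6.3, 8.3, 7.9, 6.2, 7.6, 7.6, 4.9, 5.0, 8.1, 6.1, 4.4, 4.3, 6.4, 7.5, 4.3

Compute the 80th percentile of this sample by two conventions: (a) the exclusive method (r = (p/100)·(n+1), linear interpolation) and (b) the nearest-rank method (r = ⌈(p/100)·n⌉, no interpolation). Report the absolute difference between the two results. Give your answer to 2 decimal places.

0.24

Sorted: 4.3, 4.3, 4.4, 4.9, 5.0, 6.1, 6.2, 6.3, 6.4, 7.5, 7.6, 7.6, 7.9, 8.1, 8.3.
n = 15.
(a) r = 12.8; between ranks 12 (7.6) and 13 (7.9): 7.84.
(b) the nearest-rank method: rank 12 → 7.6.
|7.84 − 7.6| = 0.24.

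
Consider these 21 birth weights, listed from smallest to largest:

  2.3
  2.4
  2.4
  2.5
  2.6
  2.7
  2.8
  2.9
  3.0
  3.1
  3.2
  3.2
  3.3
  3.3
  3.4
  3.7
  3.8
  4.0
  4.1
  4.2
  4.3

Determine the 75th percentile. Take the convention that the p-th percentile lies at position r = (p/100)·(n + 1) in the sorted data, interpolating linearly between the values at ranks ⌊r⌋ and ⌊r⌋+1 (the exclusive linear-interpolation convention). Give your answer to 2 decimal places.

3.75

n = 21.
r = (75/100)·(21 + 1) = 16.5.
Rank 16 is 3.7 and rank 17 is 3.8.
Interpolate: 3.7 + 0.5·(3.8 − 3.7) = 3.7 + 0.5·0.1 = 3.75.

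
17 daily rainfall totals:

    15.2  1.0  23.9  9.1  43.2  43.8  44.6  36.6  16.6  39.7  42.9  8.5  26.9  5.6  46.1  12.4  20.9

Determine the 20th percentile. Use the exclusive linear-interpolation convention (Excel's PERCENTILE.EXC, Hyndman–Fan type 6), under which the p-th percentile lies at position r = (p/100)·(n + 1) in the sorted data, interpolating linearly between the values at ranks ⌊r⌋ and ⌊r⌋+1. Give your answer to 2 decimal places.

Sorted: 1.0, 5.6, 8.5, 9.1, 12.4, 15.2, 16.6, 20.9, 23.9, 26.9, 36.6, 39.7, 42.9, 43.2, 43.8, 44.6, 46.1.
n = 17.
r = (20/100)·(17 + 1) = 3.6.
Rank 3 is 8.5 and rank 4 is 9.1.
Interpolate: 8.5 + 0.6·(9.1 − 8.5) = 8.5 + 0.6·0.6 = 8.86.

8.86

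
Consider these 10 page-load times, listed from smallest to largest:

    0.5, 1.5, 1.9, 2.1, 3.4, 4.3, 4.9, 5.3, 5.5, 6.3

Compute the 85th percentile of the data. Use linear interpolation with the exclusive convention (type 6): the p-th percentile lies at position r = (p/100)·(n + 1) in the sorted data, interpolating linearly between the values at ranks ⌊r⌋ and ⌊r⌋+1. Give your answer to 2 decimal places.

n = 10.
r = (85/100)·(10 + 1) = 9.35.
Rank 9 is 5.5 and rank 10 is 6.3.
Interpolate: 5.5 + 0.35·(6.3 − 5.5) = 5.5 + 0.35·0.8 = 5.78.

5.78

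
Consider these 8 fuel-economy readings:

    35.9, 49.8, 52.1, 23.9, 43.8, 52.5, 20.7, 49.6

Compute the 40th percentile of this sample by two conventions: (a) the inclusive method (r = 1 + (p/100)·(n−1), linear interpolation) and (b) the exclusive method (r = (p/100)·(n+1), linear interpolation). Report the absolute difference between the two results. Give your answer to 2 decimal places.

Sorted: 20.7, 23.9, 35.9, 43.8, 49.6, 49.8, 52.1, 52.5.
n = 8.
(a) r = 3.8; between ranks 3 (35.9) and 4 (43.8): 42.22.
(b) r = 3.6; between ranks 3 (35.9) and 4 (43.8): 40.64.
|42.22 − 40.64| = 1.58.

1.58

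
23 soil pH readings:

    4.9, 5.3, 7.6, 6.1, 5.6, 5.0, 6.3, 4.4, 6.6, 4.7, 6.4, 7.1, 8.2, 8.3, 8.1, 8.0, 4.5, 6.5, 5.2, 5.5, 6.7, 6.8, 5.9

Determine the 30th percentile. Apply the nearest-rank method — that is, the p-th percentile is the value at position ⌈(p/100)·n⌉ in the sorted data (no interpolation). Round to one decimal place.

5.3

Sorted: 4.4, 4.5, 4.7, 4.9, 5.0, 5.2, 5.3, 5.5, 5.6, 5.9, 6.1, 6.3, 6.4, 6.5, 6.6, 6.7, 6.8, 7.1, 7.6, 8.0, 8.1, 8.2, 8.3.
n = 23.
Position = ⌈30/100 · 23⌉ = ⌈6.9⌉ = 7.
The value at rank 7 is 5.3.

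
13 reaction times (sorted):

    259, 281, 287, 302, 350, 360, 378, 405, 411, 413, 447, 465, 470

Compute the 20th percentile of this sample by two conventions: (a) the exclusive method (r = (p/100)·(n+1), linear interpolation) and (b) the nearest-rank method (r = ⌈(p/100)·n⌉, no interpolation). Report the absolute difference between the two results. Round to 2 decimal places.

n = 13.
(a) r = 2.8; between ranks 2 (281) and 3 (287): 285.8.
(b) the nearest-rank method: rank 3 → 287.
|285.8 − 287| = 1.2.

1.20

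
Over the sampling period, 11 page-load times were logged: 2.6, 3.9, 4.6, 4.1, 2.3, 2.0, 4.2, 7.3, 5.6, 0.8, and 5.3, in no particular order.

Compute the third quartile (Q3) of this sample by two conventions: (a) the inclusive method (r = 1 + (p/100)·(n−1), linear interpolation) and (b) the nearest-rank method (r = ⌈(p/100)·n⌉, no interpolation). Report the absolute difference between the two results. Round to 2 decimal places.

0.35

Sorted: 0.8, 2.0, 2.3, 2.6, 3.9, 4.1, 4.2, 4.6, 5.3, 5.6, 7.3.
n = 11.
(a) r = 8.5; between ranks 8 (4.6) and 9 (5.3): 4.95.
(b) the nearest-rank method: rank 9 → 5.3.
|4.95 − 5.3| = 0.35.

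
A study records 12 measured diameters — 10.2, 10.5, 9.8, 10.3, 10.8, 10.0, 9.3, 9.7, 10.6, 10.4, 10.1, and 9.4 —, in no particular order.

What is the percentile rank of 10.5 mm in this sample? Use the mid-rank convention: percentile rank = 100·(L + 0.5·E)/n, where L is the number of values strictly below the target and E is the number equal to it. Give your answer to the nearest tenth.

Sorted: 9.3, 9.4, 9.7, 9.8, 10.0, 10.1, 10.2, 10.3, 10.4, 10.5, 10.6, 10.8.
Count below 10.5: L = 9; count equal: E = 1; n = 12.
Percentile rank = 100·(9 + 0.5·1)/12 = 100·9.5/12 = 79.17.

79.2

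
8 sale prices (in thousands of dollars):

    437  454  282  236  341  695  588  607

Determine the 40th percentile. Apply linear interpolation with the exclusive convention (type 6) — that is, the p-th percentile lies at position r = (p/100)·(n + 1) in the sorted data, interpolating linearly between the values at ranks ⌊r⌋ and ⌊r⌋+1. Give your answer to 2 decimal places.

Sorted: 236, 282, 341, 437, 454, 588, 607, 695.
n = 8.
r = (40/100)·(8 + 1) = 3.6.
Rank 3 is 341 and rank 4 is 437.
Interpolate: 341 + 0.6·(437 − 341) = 341 + 0.6·96 = 398.6.

398.60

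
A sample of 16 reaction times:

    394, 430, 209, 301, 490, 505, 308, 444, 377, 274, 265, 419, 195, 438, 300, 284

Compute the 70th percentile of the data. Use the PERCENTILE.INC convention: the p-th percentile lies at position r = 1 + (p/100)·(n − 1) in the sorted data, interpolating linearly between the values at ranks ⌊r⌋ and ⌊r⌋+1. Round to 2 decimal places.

424.50

Sorted: 195, 209, 265, 274, 284, 300, 301, 308, 377, 394, 419, 430, 438, 444, 490, 505.
n = 16.
r = 1 + (70/100)·(16 − 1) = 1 + 10.5 = 11.5.
Rank 11 is 419 and rank 12 is 430.
Interpolate: 419 + 0.5·(430 − 419) = 419 + 0.5·11 = 424.5.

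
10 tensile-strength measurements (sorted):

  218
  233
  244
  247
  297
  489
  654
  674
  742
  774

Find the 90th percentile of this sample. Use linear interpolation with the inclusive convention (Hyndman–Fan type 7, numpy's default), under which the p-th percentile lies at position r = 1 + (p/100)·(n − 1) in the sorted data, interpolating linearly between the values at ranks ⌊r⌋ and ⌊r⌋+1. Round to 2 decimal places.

745.20

n = 10.
r = 1 + (90/100)·(10 − 1) = 1 + 8.1 = 9.1.
Rank 9 is 742 and rank 10 is 774.
Interpolate: 742 + 0.1·(774 − 742) = 742 + 0.1·32 = 745.2.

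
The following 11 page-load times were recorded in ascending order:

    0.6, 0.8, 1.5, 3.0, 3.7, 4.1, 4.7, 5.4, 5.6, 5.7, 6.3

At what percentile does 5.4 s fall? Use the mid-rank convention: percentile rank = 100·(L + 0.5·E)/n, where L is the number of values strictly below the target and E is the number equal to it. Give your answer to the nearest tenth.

68.2

Count below 5.4: L = 7; count equal: E = 1; n = 11.
Percentile rank = 100·(7 + 0.5·1)/11 = 100·7.5/11 = 68.18.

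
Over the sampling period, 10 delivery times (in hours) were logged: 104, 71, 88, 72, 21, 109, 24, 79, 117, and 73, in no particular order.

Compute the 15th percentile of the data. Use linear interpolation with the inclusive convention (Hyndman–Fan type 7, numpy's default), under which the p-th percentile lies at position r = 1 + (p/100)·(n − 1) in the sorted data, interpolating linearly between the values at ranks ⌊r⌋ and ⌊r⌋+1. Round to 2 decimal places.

40.45

Sorted: 21, 24, 71, 72, 73, 79, 88, 104, 109, 117.
n = 10.
r = 1 + (15/100)·(10 − 1) = 1 + 1.35 = 2.35.
Rank 2 is 24 and rank 3 is 71.
Interpolate: 24 + 0.35·(71 − 24) = 24 + 0.35·47 = 40.45.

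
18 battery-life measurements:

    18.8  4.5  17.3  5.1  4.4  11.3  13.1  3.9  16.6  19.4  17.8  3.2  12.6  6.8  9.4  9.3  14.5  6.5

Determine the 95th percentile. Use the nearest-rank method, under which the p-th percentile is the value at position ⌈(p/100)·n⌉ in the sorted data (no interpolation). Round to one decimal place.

19.4

Sorted: 3.2, 3.9, 4.4, 4.5, 5.1, 6.5, 6.8, 9.3, 9.4, 11.3, 12.6, 13.1, 14.5, 16.6, 17.3, 17.8, 18.8, 19.4.
n = 18.
Position = ⌈95/100 · 18⌉ = ⌈17.1⌉ = 18.
The value at rank 18 is 19.4.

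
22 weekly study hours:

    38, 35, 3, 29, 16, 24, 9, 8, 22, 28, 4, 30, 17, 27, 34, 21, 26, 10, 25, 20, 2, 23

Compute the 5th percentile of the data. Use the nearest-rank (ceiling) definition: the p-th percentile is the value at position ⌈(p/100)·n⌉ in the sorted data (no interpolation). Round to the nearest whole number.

3

Sorted: 2, 3, 4, 8, 9, 10, 16, 17, 20, 21, 22, 23, 24, 25, 26, 27, 28, 29, 30, 34, 35, 38.
n = 22.
Position = ⌈5/100 · 22⌉ = ⌈1.1⌉ = 2.
The value at rank 2 is 3.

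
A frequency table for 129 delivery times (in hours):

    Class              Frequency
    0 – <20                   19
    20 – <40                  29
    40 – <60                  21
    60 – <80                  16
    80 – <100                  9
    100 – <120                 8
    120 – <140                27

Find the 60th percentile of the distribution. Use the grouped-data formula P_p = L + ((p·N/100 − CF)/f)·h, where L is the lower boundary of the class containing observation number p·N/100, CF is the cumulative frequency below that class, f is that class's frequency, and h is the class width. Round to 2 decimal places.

70.50

N = 129; target position k = 60/100 · 129 = 77.4.
Cumulative frequencies: 19, 48, 69, 85, 94, 102, 129.
Observation 77.4 falls in the class 60 – <80.
L = 60, CF = 69, f = 16, h = 20.
P60 = 60 + ((77.4 − 69)/16)·20 = 60 + 10.5 = 70.5.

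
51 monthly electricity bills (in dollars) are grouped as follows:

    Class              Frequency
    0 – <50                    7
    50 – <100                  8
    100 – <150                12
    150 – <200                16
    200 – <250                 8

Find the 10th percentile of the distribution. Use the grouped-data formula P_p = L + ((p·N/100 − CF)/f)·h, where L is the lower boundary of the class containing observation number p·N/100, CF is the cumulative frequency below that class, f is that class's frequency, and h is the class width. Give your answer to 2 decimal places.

N = 51; target position k = 10/100 · 51 = 5.1.
Cumulative frequencies: 7, 15, 27, 43, 51.
Observation 5.1 falls in the class 0 – <50.
L = 0, CF = 0, f = 7, h = 50.
P10 = 0 + ((5.1 − 0)/7)·50 = 0 + 36.4286 = 36.4286.

36.43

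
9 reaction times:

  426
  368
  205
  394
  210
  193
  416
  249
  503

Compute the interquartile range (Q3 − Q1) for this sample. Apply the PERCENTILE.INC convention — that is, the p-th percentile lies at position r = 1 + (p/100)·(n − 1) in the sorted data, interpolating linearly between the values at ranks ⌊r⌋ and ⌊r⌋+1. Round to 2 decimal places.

Sorted: 193, 205, 210, 249, 368, 394, 416, 426, 503.
n = 9.
P25: r = 3 (integer) → 210.
P75: r = 7 (integer) → 416.
Difference: 416 − 210 = 206.

206.00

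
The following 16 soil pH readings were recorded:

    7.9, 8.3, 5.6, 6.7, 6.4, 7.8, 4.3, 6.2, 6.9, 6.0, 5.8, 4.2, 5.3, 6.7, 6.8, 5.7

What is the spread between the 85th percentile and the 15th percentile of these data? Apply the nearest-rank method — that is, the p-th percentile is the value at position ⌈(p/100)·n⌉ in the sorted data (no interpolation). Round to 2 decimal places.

Sorted: 4.2, 4.3, 5.3, 5.6, 5.7, 5.8, 6.0, 6.2, 6.4, 6.7, 6.7, 6.8, 6.9, 7.8, 7.9, 8.3.
n = 16.
P15: rank ⌈15/100·16⌉ = 3 → 5.3.
P85: rank ⌈85/100·16⌉ = 14 → 7.8.
Difference: 7.8 − 5.3 = 2.5.

2.50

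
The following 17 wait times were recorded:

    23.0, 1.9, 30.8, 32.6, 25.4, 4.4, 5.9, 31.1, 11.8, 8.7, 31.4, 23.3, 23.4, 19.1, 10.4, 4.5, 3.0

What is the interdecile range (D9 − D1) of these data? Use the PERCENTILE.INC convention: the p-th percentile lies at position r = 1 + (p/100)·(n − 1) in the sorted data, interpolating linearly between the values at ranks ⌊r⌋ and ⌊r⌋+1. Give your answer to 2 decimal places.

Sorted: 1.9, 3.0, 4.4, 4.5, 5.9, 8.7, 10.4, 11.8, 19.1, 23.0, 23.3, 23.4, 25.4, 30.8, 31.1, 31.4, 32.6.
n = 17.
P10: r = 2.6; ranks 2–3 are 3.0, 4.4; interpolating gives 3.84.
P90: r = 15.4; ranks 15–16 are 31.1, 31.4; interpolating gives 31.22.
Difference: 31.22 − 3.84 = 27.38.

27.38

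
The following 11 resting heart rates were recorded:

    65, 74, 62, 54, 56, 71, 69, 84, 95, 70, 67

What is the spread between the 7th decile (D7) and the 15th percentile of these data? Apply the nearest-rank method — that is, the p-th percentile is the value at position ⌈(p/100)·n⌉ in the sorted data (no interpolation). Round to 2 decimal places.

15.00

Sorted: 54, 56, 62, 65, 67, 69, 70, 71, 74, 84, 95.
n = 11.
P15: rank ⌈15/100·11⌉ = 2 → 56.
P70: rank ⌈70/100·11⌉ = 8 → 71.
Difference: 71 − 56 = 15.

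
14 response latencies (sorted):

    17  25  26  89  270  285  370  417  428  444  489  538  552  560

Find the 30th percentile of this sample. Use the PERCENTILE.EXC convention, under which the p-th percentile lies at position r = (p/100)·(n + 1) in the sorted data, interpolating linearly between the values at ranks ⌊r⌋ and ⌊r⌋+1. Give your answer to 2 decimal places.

179.50

n = 14.
r = (30/100)·(14 + 1) = 4.5.
Rank 4 is 89 and rank 5 is 270.
Interpolate: 89 + 0.5·(270 − 89) = 89 + 0.5·181 = 179.5.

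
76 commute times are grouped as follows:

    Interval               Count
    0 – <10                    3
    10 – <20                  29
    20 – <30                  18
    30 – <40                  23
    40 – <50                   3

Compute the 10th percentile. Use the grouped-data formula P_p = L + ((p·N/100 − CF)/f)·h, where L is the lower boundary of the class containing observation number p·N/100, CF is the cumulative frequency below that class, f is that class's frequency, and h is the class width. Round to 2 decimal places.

N = 76; target position k = 10/100 · 76 = 7.6.
Cumulative frequencies: 3, 32, 50, 73, 76.
Observation 7.6 falls in the class 10 – <20.
L = 10, CF = 3, f = 29, h = 10.
P10 = 10 + ((7.6 − 3)/29)·10 = 10 + 1.58621 = 11.5862.

11.59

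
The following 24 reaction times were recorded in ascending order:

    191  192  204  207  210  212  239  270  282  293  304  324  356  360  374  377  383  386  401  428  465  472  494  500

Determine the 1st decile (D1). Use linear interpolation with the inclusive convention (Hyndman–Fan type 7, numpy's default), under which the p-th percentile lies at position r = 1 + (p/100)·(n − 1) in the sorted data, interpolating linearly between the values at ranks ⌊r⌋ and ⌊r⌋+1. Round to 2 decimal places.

204.90

n = 24.
r = 1 + (10/100)·(24 − 1) = 1 + 2.3 = 3.3.
Rank 3 is 204 and rank 4 is 207.
Interpolate: 204 + 0.3·(207 − 204) = 204 + 0.3·3 = 204.9.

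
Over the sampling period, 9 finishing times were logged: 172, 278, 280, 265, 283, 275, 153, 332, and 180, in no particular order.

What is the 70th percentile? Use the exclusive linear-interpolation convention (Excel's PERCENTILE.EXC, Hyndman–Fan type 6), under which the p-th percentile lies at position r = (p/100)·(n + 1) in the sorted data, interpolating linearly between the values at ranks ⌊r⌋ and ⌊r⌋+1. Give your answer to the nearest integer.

280

Sorted: 153, 172, 180, 265, 275, 278, 280, 283, 332.
n = 9.
r = (70/100)·(9 + 1) = 7.
r is an integer, so P70 is the value at rank 7: 280.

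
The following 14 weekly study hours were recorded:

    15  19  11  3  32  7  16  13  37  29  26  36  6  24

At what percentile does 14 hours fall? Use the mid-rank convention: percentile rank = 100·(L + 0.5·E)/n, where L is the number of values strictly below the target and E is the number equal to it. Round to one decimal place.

35.7

Sorted: 3, 6, 7, 11, 13, 15, 16, 19, 24, 26, 29, 32, 36, 37.
Count below 14: L = 5; count equal: E = 0; n = 14.
Percentile rank = 100·(5 + 0.5·0)/14 = 100·5/14 = 35.71.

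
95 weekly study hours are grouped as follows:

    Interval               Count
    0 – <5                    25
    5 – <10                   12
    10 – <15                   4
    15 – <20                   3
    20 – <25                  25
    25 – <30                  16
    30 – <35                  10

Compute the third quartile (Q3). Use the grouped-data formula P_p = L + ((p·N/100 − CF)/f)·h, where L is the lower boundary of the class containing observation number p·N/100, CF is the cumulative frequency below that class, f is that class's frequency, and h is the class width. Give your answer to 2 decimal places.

25.70

N = 95; target position k = 75/100 · 95 = 71.25.
Cumulative frequencies: 25, 37, 41, 44, 69, 85, 95.
Observation 71.25 falls in the class 25 – <30.
L = 25, CF = 69, f = 16, h = 5.
P75 = 25 + ((71.25 − 69)/16)·5 = 25 + 0.703125 = 25.7031.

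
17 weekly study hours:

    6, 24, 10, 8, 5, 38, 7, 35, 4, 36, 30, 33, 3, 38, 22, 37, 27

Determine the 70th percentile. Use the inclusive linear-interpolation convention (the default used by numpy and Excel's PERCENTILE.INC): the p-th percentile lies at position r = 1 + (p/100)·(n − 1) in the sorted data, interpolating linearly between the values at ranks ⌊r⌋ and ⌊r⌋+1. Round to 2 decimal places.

Sorted: 3, 4, 5, 6, 7, 8, 10, 22, 24, 27, 30, 33, 35, 36, 37, 38, 38.
n = 17.
r = 1 + (70/100)·(17 − 1) = 1 + 11.2 = 12.2.
Rank 12 is 33 and rank 13 is 35.
Interpolate: 33 + 0.2·(35 − 33) = 33 + 0.2·2 = 33.4.

33.40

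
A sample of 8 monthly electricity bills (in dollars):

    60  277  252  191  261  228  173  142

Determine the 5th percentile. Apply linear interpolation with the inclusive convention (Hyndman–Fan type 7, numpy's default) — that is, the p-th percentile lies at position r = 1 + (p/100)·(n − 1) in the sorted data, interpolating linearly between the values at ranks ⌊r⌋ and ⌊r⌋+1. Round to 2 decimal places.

Sorted: 60, 142, 173, 191, 228, 252, 261, 277.
n = 8.
r = 1 + (5/100)·(8 − 1) = 1 + 0.35 = 1.35.
Rank 1 is 60 and rank 2 is 142.
Interpolate: 60 + 0.35·(142 − 60) = 60 + 0.35·82 = 88.7.

88.70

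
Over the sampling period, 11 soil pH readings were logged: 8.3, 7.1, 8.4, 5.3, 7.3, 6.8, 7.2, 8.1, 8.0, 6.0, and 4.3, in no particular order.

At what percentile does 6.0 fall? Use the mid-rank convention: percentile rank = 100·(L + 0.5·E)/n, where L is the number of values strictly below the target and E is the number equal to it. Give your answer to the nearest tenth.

22.7

Sorted: 4.3, 5.3, 6.0, 6.8, 7.1, 7.2, 7.3, 8.0, 8.1, 8.3, 8.4.
Count below 6.0: L = 2; count equal: E = 1; n = 11.
Percentile rank = 100·(2 + 0.5·1)/11 = 100·2.5/11 = 22.73.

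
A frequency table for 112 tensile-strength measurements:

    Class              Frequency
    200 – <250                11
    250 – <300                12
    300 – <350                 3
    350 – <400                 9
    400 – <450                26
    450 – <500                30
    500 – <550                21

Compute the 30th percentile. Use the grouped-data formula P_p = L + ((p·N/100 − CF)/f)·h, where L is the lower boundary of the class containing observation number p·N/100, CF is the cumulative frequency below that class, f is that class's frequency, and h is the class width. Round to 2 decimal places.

392.22

N = 112; target position k = 30/100 · 112 = 33.6.
Cumulative frequencies: 11, 23, 26, 35, 61, 91, 112.
Observation 33.6 falls in the class 350 – <400.
L = 350, CF = 26, f = 9, h = 50.
P30 = 350 + ((33.6 − 26)/9)·50 = 350 + 42.2222 = 392.222.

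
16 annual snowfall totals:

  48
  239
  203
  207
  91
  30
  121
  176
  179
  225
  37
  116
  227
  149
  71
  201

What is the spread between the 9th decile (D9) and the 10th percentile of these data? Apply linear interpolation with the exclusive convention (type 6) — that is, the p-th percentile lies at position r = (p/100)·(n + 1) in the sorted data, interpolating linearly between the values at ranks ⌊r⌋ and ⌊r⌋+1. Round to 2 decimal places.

195.70

Sorted: 30, 37, 48, 71, 91, 116, 121, 149, 176, 179, 201, 203, 207, 225, 227, 239.
n = 16.
P10: r = 1.7; ranks 1–2 are 30, 37; interpolating gives 34.9.
P90: r = 15.3; ranks 15–16 are 227, 239; interpolating gives 230.6.
Difference: 230.6 − 34.9 = 195.7.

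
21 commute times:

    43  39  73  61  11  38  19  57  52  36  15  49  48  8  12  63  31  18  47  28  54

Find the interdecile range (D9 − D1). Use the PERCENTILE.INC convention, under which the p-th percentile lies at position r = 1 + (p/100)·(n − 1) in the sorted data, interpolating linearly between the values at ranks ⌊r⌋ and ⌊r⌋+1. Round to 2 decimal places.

49.00

Sorted: 8, 11, 12, 15, 18, 19, 28, 31, 36, 38, 39, 43, 47, 48, 49, 52, 54, 57, 61, 63, 73.
n = 21.
P10: r = 3 (integer) → 12.
P90: r = 19 (integer) → 61.
Difference: 61 − 12 = 49.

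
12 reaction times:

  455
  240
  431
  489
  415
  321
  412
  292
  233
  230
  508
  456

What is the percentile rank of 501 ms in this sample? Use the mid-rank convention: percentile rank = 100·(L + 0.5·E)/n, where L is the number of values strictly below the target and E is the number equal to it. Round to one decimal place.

Sorted: 230, 233, 240, 292, 321, 412, 415, 431, 455, 456, 489, 508.
Count below 501: L = 11; count equal: E = 0; n = 12.
Percentile rank = 100·(11 + 0.5·0)/12 = 100·11/12 = 91.67.

91.7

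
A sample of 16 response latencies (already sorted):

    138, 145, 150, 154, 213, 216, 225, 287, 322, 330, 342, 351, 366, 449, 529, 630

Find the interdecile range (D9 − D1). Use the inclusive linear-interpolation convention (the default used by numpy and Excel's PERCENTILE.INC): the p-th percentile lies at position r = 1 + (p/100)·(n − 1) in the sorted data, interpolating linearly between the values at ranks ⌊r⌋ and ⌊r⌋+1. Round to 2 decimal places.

n = 16.
P10: r = 2.5; ranks 2–3 are 145, 150; interpolating gives 147.5.
P90: r = 14.5; ranks 14–15 are 449, 529; interpolating gives 489.
Difference: 489 − 147.5 = 341.5.

341.50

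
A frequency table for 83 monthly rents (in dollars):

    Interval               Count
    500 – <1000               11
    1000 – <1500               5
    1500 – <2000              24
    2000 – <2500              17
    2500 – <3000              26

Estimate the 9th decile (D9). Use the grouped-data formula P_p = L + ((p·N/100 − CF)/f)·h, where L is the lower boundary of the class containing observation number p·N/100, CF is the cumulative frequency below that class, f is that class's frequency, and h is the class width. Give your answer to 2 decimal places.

N = 83; target position k = 90/100 · 83 = 74.7.
Cumulative frequencies: 11, 16, 40, 57, 83.
Observation 74.7 falls in the class 2500 – <3000.
L = 2500, CF = 57, f = 26, h = 500.
P90 = 2500 + ((74.7 − 57)/26)·500 = 2500 + 340.385 = 2840.38.

2840.38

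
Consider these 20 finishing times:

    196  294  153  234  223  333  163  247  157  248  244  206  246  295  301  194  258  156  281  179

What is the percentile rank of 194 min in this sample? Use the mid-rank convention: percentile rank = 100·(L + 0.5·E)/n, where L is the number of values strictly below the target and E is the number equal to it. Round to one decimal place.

27.5

Sorted: 153, 156, 157, 163, 179, 194, 196, 206, 223, 234, 244, 246, 247, 248, 258, 281, 294, 295, 301, 333.
Count below 194: L = 5; count equal: E = 1; n = 20.
Percentile rank = 100·(5 + 0.5·1)/20 = 100·5.5/20 = 27.5.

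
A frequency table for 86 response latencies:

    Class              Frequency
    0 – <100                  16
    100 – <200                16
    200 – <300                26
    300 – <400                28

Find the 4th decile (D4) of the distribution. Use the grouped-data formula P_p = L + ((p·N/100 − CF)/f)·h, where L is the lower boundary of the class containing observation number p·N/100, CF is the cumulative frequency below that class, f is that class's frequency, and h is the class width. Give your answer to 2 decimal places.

209.23

N = 86; target position k = 40/100 · 86 = 34.4.
Cumulative frequencies: 16, 32, 58, 86.
Observation 34.4 falls in the class 200 – <300.
L = 200, CF = 32, f = 26, h = 100.
P40 = 200 + ((34.4 − 32)/26)·100 = 200 + 9.23077 = 209.231.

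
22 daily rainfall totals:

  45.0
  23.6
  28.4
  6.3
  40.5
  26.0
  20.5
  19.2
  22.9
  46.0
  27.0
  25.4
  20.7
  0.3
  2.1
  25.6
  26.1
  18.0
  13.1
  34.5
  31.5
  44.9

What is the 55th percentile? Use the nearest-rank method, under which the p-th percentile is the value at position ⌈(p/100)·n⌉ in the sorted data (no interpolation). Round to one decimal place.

Sorted: 0.3, 2.1, 6.3, 13.1, 18.0, 19.2, 20.5, 20.7, 22.9, 23.6, 25.4, 25.6, 26.0, 26.1, 27.0, 28.4, 31.5, 34.5, 40.5, 44.9, 45.0, 46.0.
n = 22.
Position = ⌈55/100 · 22⌉ = ⌈12.1⌉ = 13.
The value at rank 13 is 26.0.

26.0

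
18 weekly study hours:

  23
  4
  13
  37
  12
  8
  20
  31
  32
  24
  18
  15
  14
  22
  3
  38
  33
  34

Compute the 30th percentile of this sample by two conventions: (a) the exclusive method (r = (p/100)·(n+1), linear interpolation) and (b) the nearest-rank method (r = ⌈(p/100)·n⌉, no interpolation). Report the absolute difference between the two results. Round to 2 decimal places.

Sorted: 3, 4, 8, 12, 13, 14, 15, 18, 20, 22, 23, 24, 31, 32, 33, 34, 37, 38.
n = 18.
(a) r = 5.7; between ranks 5 (13) and 6 (14): 13.7.
(b) the nearest-rank method: rank 6 → 14.
|13.7 − 14| = 0.3.

0.30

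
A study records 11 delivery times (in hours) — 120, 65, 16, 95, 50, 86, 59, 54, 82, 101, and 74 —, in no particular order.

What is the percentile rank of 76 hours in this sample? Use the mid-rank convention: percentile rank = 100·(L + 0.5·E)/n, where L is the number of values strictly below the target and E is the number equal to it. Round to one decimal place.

Sorted: 16, 50, 54, 59, 65, 74, 82, 86, 95, 101, 120.
Count below 76: L = 6; count equal: E = 0; n = 11.
Percentile rank = 100·(6 + 0.5·0)/11 = 100·6/11 = 54.55.

54.5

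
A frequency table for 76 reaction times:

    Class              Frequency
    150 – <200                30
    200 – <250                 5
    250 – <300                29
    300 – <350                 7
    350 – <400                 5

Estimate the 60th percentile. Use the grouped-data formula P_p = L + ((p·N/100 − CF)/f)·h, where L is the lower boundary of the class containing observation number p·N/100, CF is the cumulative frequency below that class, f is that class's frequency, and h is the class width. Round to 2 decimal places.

N = 76; target position k = 60/100 · 76 = 45.6.
Cumulative frequencies: 30, 35, 64, 71, 76.
Observation 45.6 falls in the class 250 – <300.
L = 250, CF = 35, f = 29, h = 50.
P60 = 250 + ((45.6 − 35)/29)·50 = 250 + 18.2759 = 268.276.

268.28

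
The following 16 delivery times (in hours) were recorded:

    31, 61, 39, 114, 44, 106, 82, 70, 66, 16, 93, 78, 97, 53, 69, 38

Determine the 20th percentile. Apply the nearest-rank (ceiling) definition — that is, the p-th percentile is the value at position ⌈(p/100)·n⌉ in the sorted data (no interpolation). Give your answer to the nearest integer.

39

Sorted: 16, 31, 38, 39, 44, 53, 61, 66, 69, 70, 78, 82, 93, 97, 106, 114.
n = 16.
Position = ⌈20/100 · 16⌉ = ⌈3.2⌉ = 4.
The value at rank 4 is 39.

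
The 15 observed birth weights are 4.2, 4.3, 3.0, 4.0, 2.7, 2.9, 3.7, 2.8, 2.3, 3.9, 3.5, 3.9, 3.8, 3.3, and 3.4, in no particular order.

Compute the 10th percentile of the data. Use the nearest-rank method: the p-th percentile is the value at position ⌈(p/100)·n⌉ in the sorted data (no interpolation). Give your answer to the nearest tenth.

2.7

Sorted: 2.3, 2.7, 2.8, 2.9, 3.0, 3.3, 3.4, 3.5, 3.7, 3.8, 3.9, 3.9, 4.0, 4.2, 4.3.
n = 15.
Position = ⌈10/100 · 15⌉ = ⌈1.5⌉ = 2.
The value at rank 2 is 2.7.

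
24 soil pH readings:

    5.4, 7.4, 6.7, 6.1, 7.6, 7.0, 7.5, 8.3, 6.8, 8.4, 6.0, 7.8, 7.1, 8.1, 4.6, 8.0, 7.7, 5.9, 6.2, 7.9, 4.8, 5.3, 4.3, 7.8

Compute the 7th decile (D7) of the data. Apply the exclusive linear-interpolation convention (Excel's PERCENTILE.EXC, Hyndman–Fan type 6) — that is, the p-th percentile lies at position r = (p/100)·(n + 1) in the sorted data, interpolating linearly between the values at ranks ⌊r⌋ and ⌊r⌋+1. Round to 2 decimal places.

7.75

Sorted: 4.3, 4.6, 4.8, 5.3, 5.4, 5.9, 6.0, 6.1, 6.2, 6.7, 6.8, 7.0, 7.1, 7.4, 7.5, 7.6, 7.7, 7.8, 7.8, 7.9, 8.0, 8.1, 8.3, 8.4.
n = 24.
r = (70/100)·(24 + 1) = 17.5.
Rank 17 is 7.7 and rank 18 is 7.8.
Interpolate: 7.7 + 0.5·(7.8 − 7.7) = 7.7 + 0.5·0.1 = 7.75.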